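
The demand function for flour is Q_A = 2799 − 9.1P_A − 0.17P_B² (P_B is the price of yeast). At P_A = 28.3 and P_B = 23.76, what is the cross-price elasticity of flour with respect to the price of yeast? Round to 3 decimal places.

At P_A = 28.3 and P_B = 23.76: Q_A = 2445.499.
∂Q_A/∂P_B = -0.34P_B = -0.34(23.76) = -8.0784.
ε = (∂Q_A/∂P_B)(P_B/Q_A) = -8.0784 × (23.76/2445.499) ≈ -0.078.

-0.078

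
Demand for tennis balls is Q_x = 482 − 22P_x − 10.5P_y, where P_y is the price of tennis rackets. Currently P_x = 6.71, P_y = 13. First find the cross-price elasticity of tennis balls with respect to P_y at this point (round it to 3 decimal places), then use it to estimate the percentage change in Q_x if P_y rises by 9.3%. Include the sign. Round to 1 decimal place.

-6.4%

At P_x = 6.71, P_y = 13: Q_x = 197.88.
∂Q_x/∂P_y = -10.5.
ε = (∂Q_x/∂P_y)(P_y/Q_x) = -10.5000 × 13/197.88 ≈ -0.690.
%ΔQ_x ≈ ε × %ΔP_y = -0.690 × (9.3%) = -6.4%.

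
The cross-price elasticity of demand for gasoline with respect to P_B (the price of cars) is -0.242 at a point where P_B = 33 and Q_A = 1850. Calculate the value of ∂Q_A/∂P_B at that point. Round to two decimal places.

ε = (∂Q_A/∂P_B)·(P_B/Q_A) ⇒ ∂Q_A/∂P_B = ε·Q_A/P_B = -0.242 × 1850/33 ≈ -13.57.

-13.57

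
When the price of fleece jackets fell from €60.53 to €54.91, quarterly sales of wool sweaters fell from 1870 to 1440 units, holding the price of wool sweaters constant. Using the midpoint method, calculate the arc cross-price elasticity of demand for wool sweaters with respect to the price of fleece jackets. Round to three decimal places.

ΔQ_A = 1440 − 1870 = -430; ΔP_B = 54.91 − 60.53 = -5.62.
Midpoints: Q̄_A = 1655.0, P̄_B = 57.72.
ε = (ΔQ_A/Q̄_A)/(ΔP_B/P̄_B) = (-430/1655.0)/(-5.62/57.72) ≈ 2.668.

2.668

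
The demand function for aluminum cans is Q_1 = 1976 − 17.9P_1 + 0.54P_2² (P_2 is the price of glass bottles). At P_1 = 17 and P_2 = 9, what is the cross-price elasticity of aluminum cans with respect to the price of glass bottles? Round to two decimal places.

At P_1 = 17 and P_2 = 9: Q_1 = 1715.44.
∂Q_1/∂P_2 = 1.08P_2 = 1.08(9) = 9.7200.
ε = (∂Q_1/∂P_2)(P_2/Q_1) = 9.7200 × (9/1715.44) ≈ 0.05.

0.05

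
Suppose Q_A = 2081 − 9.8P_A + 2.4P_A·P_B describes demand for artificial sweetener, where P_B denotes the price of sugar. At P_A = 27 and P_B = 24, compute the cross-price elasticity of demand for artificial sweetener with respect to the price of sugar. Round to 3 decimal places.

0.461

At P_A = 27 and P_B = 24: Q_A = 3371.6.
∂Q_A/∂P_B = 2.4P_A = 2.4(27) = 64.8000.
ε = (∂Q_A/∂P_B)(P_B/Q_A) = 64.8000 × (24/3371.6) ≈ 0.461.
ε > 0: substitutes.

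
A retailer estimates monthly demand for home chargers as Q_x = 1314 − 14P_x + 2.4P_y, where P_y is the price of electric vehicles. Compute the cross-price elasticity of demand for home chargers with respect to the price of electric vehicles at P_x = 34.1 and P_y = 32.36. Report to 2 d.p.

0.08

At P_x = 34.1 and P_y = 32.36: Q_x = 914.264.
∂Q_x/∂P_y = 2.4.
ε = (∂Q_x/∂P_y)(P_y/Q_x) = 2.4 × (32.36/914.264) ≈ 0.08.
Since ε > 0, home chargers and electric vehicles are substitutes.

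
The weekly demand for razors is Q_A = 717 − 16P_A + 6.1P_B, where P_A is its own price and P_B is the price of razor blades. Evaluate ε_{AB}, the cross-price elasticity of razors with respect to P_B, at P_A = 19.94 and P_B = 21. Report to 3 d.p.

At P_A = 19.94 and P_B = 21: Q_A = 526.06.
∂Q_A/∂P_B = 6.1.
ε = (∂Q_A/∂P_B)(P_B/Q_A) = 6.1 × (21/526.06) ≈ 0.244.
Since ε > 0, razors and razor blades are substitutes.

0.244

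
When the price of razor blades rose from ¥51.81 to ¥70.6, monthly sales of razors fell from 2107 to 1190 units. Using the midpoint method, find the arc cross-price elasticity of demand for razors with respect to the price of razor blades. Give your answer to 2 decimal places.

ΔQ_A = 1190 − 2107 = -917; ΔP_B = 70.6 − 51.81 = 18.79.
Midpoints: Q̄_A = 1648.5, P̄_B = 61.20.
ε = (ΔQ_A/Q̄_A)/(ΔP_B/P̄_B) = (-917/1648.5)/(18.79/61.20) ≈ -1.81.
ε < 0: razors and razor blades are complements.

-1.81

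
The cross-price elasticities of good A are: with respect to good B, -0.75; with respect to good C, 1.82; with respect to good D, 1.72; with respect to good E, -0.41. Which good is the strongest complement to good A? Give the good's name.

Complements have ε < 0. The most negative value is -0.75 (good B).

good B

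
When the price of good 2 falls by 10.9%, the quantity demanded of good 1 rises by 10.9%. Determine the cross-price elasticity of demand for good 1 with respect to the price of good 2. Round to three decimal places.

ε = (%ΔQ of good 1) / (%ΔP of good 2) = (10.9%) / (-10.9%) ≈ -1.000.
Negative cross-price elasticity: complements.

-1.000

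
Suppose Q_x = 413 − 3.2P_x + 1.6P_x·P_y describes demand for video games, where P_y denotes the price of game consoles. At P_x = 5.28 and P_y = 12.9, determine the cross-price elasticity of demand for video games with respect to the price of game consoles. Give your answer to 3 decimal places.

At P_x = 5.28 and P_y = 12.9: Q_x = 505.083.
∂Q_x/∂P_y = 1.6P_x = 1.6(5.28) = 8.4480.
ε = (∂Q_x/∂P_y)(P_y/Q_x) = 8.4480 × (12.9/505.083) ≈ 0.216.

0.216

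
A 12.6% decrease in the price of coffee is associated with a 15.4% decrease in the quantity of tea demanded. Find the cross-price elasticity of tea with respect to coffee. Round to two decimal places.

ε = (%ΔQ of tea) / (%ΔP of coffee) = (-15.4%) / (-12.6%) ≈ 1.22.
Positive cross-price elasticity: substitutes.

1.22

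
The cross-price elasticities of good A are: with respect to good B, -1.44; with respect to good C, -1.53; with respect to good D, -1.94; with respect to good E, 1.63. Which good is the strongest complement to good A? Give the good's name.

good D

Complements have ε < 0. The most negative value is -1.94 (good D).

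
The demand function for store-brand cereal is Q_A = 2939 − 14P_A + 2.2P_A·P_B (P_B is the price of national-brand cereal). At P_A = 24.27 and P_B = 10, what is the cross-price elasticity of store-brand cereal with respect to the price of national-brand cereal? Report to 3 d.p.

0.170

At P_A = 24.27 and P_B = 10: Q_A = 3133.16.
∂Q_A/∂P_B = 2.2P_A = 2.2(24.27) = 53.3940.
ε = (∂Q_A/∂P_B)(P_B/Q_A) = 53.3940 × (10/3133.16) ≈ 0.170.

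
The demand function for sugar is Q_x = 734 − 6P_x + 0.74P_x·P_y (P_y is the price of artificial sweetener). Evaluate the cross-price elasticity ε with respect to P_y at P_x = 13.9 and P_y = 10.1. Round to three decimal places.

At P_x = 13.9 and P_y = 10.1: Q_x = 754.489.
∂Q_x/∂P_y = 0.74P_x = 0.74(13.9) = 10.2860.
ε = (∂Q_x/∂P_y)(P_y/Q_x) = 10.2860 × (10.1/754.489) ≈ 0.138.

0.138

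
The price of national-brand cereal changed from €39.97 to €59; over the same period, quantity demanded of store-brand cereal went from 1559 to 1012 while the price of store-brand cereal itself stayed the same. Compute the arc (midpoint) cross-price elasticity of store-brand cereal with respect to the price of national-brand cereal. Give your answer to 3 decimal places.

ΔQ_A = 1012 − 1559 = -547; ΔP_B = 59 − 39.97 = 19.03.
Midpoints: Q̄_A = 1285.5, P̄_B = 49.48.
ε = (ΔQ_A/Q̄_A)/(ΔP_B/P̄_B) = (-547/1285.5)/(19.03/49.48) ≈ -1.106.

-1.106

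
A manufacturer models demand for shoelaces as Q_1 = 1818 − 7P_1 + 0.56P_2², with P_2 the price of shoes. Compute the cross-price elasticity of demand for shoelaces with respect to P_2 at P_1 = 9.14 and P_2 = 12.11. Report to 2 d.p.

0.09

At P_1 = 9.14 and P_2 = 12.11: Q_1 = 1836.145.
∂Q_1/∂P_2 = 1.12P_2 = 1.12(12.11) = 13.5632.
ε = (∂Q_1/∂P_2)(P_2/Q_1) = 13.5632 × (12.11/1836.145) ≈ 0.09.
ε > 0: substitutes.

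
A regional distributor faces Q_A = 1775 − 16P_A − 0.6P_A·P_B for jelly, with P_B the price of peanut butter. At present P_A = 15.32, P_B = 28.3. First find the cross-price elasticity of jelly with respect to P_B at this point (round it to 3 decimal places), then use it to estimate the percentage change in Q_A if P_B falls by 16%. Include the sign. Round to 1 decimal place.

At P_A = 15.32, P_B = 28.3: Q_A = 1269.746.
∂Q_A/∂P_B = -0.6P_A = -9.1920.
ε = (∂Q_A/∂P_B)(P_B/Q_A) = -9.1920 × 28.3/1269.746 ≈ -0.205.
%ΔQ_A ≈ ε × %ΔP_B = -0.205 × (-16%) = 3.3%.

3.3%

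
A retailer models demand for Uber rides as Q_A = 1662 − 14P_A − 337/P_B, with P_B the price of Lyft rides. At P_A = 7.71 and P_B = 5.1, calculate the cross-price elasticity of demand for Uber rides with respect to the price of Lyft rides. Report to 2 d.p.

0.04

At P_A = 7.71 and P_B = 5.1: Q_A = 1487.982.
∂Q_A/∂P_B = 337/P_B² = 12.9566.
ε = (∂Q_A/∂P_B)(P_B/Q_A) = 12.9566 × (5.1/1487.982) ≈ 0.04.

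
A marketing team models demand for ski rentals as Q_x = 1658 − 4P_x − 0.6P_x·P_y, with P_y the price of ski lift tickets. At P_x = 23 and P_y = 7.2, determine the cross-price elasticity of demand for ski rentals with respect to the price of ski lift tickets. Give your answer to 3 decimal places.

At P_x = 23 and P_y = 7.2: Q_x = 1466.64.
∂Q_x/∂P_y = -0.6P_x = -0.6(23) = -13.8000.
ε = (∂Q_x/∂P_y)(P_y/Q_x) = -13.8000 × (7.2/1466.64) ≈ -0.068.

-0.068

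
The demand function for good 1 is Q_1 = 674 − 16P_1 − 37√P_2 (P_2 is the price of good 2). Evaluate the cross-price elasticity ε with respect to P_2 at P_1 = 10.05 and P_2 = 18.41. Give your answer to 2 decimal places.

At P_1 = 10.05 and P_2 = 18.41: Q_1 = 354.445.
∂Q_1/∂P_2 = -37/(2√P_2) = -37/(2√18.41) = -4.3117.
ε = (∂Q_1/∂P_2)(P_2/Q_1) = -4.3117 × (18.41/354.445) ≈ -0.22.

-0.22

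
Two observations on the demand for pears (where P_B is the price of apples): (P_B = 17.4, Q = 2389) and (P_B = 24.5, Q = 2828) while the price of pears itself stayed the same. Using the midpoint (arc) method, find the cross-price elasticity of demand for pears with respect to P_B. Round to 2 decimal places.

0.50

ΔQ_A = 2828 − 2389 = 439; ΔP_B = 24.5 − 17.4 = 7.1.
Midpoints: Q̄_A = 2608.5, P̄_B = 20.95.
ε = (ΔQ_A/Q̄_A)/(ΔP_B/P̄_B) = (439/2608.5)/(7.1/20.95) ≈ 0.50.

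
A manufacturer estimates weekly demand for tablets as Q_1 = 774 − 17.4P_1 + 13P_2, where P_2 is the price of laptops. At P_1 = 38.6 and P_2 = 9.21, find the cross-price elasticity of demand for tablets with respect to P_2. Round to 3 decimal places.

0.539

At P_1 = 38.6 and P_2 = 9.21: Q_1 = 222.09.
∂Q_1/∂P_2 = 13.
ε = (∂Q_1/∂P_2)(P_2/Q_1) = 13 × (9.21/222.09) ≈ 0.539.
Since ε > 0, tablets and laptops are substitutes.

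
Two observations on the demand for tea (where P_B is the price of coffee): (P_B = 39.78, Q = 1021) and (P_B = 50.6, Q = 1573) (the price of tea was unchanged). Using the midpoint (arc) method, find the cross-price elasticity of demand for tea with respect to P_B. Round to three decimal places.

1.778

ΔQ_A = 1573 − 1021 = 552; ΔP_B = 50.6 − 39.78 = 10.82.
Midpoints: Q̄_A = 1297.0, P̄_B = 45.19.
ε = (ΔQ_A/Q̄_A)/(ΔP_B/P̄_B) = (552/1297.0)/(10.82/45.19) ≈ 1.778.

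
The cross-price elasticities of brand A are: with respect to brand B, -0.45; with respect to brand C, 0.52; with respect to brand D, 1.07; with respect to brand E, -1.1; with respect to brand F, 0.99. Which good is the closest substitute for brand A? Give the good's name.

Substitutes have ε > 0. Among the positive values, 1.07 (brand D) is largest.

brand D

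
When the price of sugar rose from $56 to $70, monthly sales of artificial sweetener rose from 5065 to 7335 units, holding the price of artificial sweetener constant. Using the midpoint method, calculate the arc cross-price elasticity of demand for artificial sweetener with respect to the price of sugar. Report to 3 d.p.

ΔQ_A = 7335 − 5065 = 2270; ΔP_B = 70 − 56 = 14.
Midpoints: Q̄_A = 6200.0, P̄_B = 63.00.
ε = (ΔQ_A/Q̄_A)/(ΔP_B/P̄_B) = (2270/6200.0)/(14/63.00) ≈ 1.648.
ε > 0: artificial sweetener and sugar are substitutes.

1.648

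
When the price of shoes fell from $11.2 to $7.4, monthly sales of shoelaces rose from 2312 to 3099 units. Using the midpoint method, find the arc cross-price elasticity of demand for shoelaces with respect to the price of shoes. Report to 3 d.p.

ΔQ_A = 3099 − 2312 = 787; ΔP_B = 7.4 − 11.2 = -3.8.
Midpoints: Q̄_A = 2705.5, P̄_B = 9.30.
ε = (ΔQ_A/Q̄_A)/(ΔP_B/P̄_B) = (787/2705.5)/(-3.8/9.30) ≈ -0.712.
ε < 0: shoelaces and shoes are complements.

-0.712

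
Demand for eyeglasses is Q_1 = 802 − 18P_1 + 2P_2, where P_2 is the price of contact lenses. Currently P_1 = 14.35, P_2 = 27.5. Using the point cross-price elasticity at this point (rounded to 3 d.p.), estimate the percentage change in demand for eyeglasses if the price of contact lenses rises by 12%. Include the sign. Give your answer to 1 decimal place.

1.1%

At P_1 = 14.35, P_2 = 27.5: Q_1 = 598.7.
∂Q_1/∂P_2 = 2.
ε = (∂Q_1/∂P_2)(P_2/Q_1) = 2.0000 × 27.5/598.7 ≈ 0.092.
%ΔQ_1 ≈ ε × %ΔP_2 = 0.092 × (12%) = 1.1%.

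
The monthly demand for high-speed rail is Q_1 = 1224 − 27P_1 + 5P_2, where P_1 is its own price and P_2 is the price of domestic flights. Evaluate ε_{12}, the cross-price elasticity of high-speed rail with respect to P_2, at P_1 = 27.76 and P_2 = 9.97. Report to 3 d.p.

0.095

At P_1 = 27.76 and P_2 = 9.97: Q_1 = 524.33.
∂Q_1/∂P_2 = 5.
ε = (∂Q_1/∂P_2)(P_2/Q_1) = 5 × (9.97/524.33) ≈ 0.095.
Since ε > 0, high-speed rail and domestic flights are substitutes.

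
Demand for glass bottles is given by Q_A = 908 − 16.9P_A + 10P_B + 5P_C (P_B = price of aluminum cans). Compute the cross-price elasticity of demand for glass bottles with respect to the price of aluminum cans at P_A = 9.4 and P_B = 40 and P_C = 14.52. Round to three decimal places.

0.327

At P_A = 9.4 and P_B = 40 and P_C = 14.52: Q_A = 1221.74.
∂Q_A/∂P_B = 10.
ε = (∂Q_A/∂P_B)(P_B/Q_A) = 10 × (40/1221.74) ≈ 0.327.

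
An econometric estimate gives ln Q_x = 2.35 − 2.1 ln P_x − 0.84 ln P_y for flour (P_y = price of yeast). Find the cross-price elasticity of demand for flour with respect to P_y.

-0.84

In a log-linear (constant-elasticity) demand function, the coefficient on ln P_y is the cross-price elasticity.
ε = -0.84. Negative, so flour and yeast are complements.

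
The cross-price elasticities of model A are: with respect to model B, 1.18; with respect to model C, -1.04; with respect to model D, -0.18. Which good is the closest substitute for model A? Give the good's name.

model B

Substitutes have ε > 0. Among the positive values, 1.18 (model B) is largest.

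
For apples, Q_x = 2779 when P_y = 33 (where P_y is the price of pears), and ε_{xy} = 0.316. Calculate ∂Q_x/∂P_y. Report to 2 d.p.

26.61

ε = (∂Q_x/∂P_y)·(P_y/Q_x) ⇒ ∂Q_x/∂P_y = ε·Q_x/P_y = 0.316 × 2779/33 ≈ 26.61.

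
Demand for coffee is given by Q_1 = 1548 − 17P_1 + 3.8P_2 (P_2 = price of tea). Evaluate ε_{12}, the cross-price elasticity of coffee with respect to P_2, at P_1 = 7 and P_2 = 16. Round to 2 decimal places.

At P_1 = 7 and P_2 = 16: Q_1 = 1489.8.
∂Q_1/∂P_2 = 3.8.
ε = (∂Q_1/∂P_2)(P_2/Q_1) = 3.8 × (16/1489.8) ≈ 0.04.

0.04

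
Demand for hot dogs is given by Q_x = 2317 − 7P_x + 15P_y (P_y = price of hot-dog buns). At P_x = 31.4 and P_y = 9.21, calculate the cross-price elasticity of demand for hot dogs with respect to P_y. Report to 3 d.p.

0.062

At P_x = 31.4 and P_y = 9.21: Q_x = 2235.35.
∂Q_x/∂P_y = 15.
ε = (∂Q_x/∂P_y)(P_y/Q_x) = 15 × (9.21/2235.35) ≈ 0.062.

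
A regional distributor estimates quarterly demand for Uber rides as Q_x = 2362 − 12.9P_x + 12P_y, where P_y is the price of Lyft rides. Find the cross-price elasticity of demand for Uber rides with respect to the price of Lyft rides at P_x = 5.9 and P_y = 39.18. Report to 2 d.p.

At P_x = 5.9 and P_y = 39.18: Q_x = 2756.05.
∂Q_x/∂P_y = 12.
ε = (∂Q_x/∂P_y)(P_y/Q_x) = 12 × (39.18/2756.05) ≈ 0.17.
Since ε > 0, Uber rides and Lyft rides are substitutes.

0.17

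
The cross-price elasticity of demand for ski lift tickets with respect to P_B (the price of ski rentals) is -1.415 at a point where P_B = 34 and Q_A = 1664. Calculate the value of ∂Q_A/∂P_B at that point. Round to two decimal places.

ε = (∂Q_A/∂P_B)·(P_B/Q_A) ⇒ ∂Q_A/∂P_B = ε·Q_A/P_B = -1.415 × 1664/34 ≈ -69.25.

-69.25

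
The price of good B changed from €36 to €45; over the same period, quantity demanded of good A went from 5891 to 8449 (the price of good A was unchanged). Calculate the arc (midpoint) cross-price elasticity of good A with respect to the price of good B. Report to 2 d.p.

ΔQ_A = 8449 − 5891 = 2558; ΔP_B = 45 − 36 = 9.
Midpoints: Q̄_A = 7170.0, P̄_B = 40.50.
ε = (ΔQ_A/Q̄_A)/(ΔP_B/P̄_B) = (2558/7170.0)/(9/40.50) ≈ 1.61.
ε > 0: good A and good B are substitutes.

1.61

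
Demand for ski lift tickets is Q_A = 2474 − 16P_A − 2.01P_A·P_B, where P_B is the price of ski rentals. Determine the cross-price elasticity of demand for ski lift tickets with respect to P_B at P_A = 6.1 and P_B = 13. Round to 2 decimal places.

At P_A = 6.1 and P_B = 13: Q_A = 2217.007.
∂Q_A/∂P_B = -2.01P_A = -2.01(6.1) = -12.2610.
ε = (∂Q_A/∂P_B)(P_B/Q_A) = -12.2610 × (13/2217.007) ≈ -0.07.

-0.07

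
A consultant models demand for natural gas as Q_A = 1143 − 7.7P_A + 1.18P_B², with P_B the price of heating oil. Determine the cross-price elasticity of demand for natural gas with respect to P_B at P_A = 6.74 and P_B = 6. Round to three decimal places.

0.075

At P_A = 6.74 and P_B = 6: Q_A = 1133.582.
∂Q_A/∂P_B = 2.36P_B = 2.36(6) = 14.1600.
ε = (∂Q_A/∂P_B)(P_B/Q_A) = 14.1600 × (6/1133.582) ≈ 0.075.
ε > 0: substitutes.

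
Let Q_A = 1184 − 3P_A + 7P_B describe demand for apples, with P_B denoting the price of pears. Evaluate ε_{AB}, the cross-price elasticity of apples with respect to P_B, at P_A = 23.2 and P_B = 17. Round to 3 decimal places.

0.096

At P_A = 23.2 and P_B = 17: Q_A = 1233.4.
∂Q_A/∂P_B = 7.
ε = (∂Q_A/∂P_B)(P_B/Q_A) = 7 × (17/1233.4) ≈ 0.096.
Since ε > 0, apples and pears are substitutes.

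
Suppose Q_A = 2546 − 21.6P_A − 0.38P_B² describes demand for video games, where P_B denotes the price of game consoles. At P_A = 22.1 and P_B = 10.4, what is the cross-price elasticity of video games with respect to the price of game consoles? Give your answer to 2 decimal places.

At P_A = 22.1 and P_B = 10.4: Q_A = 2027.539.
∂Q_A/∂P_B = -0.76P_B = -0.76(10.4) = -7.9040.
ε = (∂Q_A/∂P_B)(P_B/Q_A) = -7.9040 × (10.4/2027.539) ≈ -0.04.
ε < 0: complements.

-0.04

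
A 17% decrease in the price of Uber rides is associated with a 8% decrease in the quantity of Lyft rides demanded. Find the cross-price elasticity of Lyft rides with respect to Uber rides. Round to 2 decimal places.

0.47

ε = (%ΔQ of Lyft rides) / (%ΔP of Uber rides) = (-8%) / (-17%) ≈ 0.47.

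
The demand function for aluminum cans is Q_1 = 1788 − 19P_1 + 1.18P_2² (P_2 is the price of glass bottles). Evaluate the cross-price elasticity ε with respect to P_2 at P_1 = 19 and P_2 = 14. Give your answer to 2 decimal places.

At P_1 = 19 and P_2 = 14: Q_1 = 1658.28.
∂Q_1/∂P_2 = 2.36P_2 = 2.36(14) = 33.0400.
ε = (∂Q_1/∂P_2)(P_2/Q_1) = 33.0400 × (14/1658.28) ≈ 0.28.

0.28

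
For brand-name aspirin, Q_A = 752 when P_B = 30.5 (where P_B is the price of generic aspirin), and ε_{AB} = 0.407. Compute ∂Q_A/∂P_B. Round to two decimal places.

ε = (∂Q_A/∂P_B)·(P_B/Q_A) ⇒ ∂Q_A/∂P_B = ε·Q_A/P_B = 0.407 × 752/30.5 ≈ 10.03.

10.03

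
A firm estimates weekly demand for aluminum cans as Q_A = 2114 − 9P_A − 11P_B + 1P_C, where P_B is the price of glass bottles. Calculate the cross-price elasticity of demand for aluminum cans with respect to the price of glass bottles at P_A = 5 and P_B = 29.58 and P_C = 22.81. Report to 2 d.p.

-0.18

At P_A = 5 and P_B = 29.58 and P_C = 22.81: Q_A = 1766.43.
∂Q_A/∂P_B = -11.
ε = (∂Q_A/∂P_B)(P_B/Q_A) = -11 × (29.58/1766.43) ≈ -0.18.
Since ε < 0, aluminum cans and glass bottles are complements.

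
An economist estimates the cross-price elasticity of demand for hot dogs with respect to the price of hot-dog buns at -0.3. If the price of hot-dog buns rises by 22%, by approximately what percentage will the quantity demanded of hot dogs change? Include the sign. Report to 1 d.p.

%ΔQ ≈ ε × %ΔP of hot-dog buns = -0.3 × (22%) = -6.6%.

-6.6%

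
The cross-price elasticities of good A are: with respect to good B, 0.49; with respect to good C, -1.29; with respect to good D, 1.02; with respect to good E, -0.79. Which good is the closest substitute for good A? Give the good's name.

Substitutes have ε > 0. Among the positive values, 1.02 (good D) is largest.

good D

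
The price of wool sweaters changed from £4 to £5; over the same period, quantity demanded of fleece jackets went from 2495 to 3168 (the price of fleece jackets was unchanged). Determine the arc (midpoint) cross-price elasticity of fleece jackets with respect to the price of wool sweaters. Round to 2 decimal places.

1.07

ΔQ_A = 3168 − 2495 = 673; ΔP_B = 5 − 4 = 1.
Midpoints: Q̄_A = 2831.5, P̄_B = 4.50.
ε = (ΔQ_A/Q̄_A)/(ΔP_B/P̄_B) = (673/2831.5)/(1/4.50) ≈ 1.07.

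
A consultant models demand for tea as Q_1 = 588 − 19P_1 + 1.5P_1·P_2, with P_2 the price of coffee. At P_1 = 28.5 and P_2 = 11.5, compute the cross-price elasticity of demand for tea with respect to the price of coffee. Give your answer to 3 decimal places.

0.914

At P_1 = 28.5 and P_2 = 11.5: Q_1 = 538.125.
∂Q_1/∂P_2 = 1.5P_1 = 1.5(28.5) = 42.7500.
ε = (∂Q_1/∂P_2)(P_2/Q_1) = 42.7500 × (11.5/538.125) ≈ 0.914.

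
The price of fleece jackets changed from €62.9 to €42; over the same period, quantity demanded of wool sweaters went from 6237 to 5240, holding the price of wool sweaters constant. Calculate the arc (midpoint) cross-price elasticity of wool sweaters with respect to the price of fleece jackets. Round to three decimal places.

0.436

ΔQ_A = 5240 − 6237 = -997; ΔP_B = 42 − 62.9 = -20.9.
Midpoints: Q̄_A = 5738.5, P̄_B = 52.45.
ε = (ΔQ_A/Q̄_A)/(ΔP_B/P̄_B) = (-997/5738.5)/(-20.9/52.45) ≈ 0.436.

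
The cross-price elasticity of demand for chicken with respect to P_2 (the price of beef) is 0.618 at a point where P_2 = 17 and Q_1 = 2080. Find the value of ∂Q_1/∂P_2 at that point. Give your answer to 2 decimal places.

ε = (∂Q_1/∂P_2)·(P_2/Q_1) ⇒ ∂Q_1/∂P_2 = ε·Q_1/P_2 = 0.618 × 2080/17 ≈ 75.61.

75.61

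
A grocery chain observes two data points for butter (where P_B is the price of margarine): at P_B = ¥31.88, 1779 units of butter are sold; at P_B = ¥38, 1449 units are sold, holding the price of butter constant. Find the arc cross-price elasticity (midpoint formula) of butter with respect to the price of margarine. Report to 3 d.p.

ΔQ_A = 1449 − 1779 = -330; ΔP_B = 38 − 31.88 = 6.12.
Midpoints: Q̄_A = 1614.0, P̄_B = 34.94.
ε = (ΔQ_A/Q̄_A)/(ΔP_B/P̄_B) = (-330/1614.0)/(6.12/34.94) ≈ -1.167.
ε < 0: butter and margarine are complements.

-1.167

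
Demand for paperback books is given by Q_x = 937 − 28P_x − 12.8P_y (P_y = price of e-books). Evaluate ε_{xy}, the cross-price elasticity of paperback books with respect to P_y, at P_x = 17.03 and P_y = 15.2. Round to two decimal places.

-0.73

At P_x = 17.03 and P_y = 15.2: Q_x = 265.6.
∂Q_x/∂P_y = -12.8.
ε = (∂Q_x/∂P_y)(P_y/Q_x) = -12.8 × (15.2/265.6) ≈ -0.73.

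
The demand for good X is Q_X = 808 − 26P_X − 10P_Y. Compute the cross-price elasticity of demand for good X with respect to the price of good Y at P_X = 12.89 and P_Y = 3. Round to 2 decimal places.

-0.07

At P_X = 12.89 and P_Y = 3: Q_X = 442.86.
∂Q_X/∂P_Y = -10.
ε = (∂Q_X/∂P_Y)(P_Y/Q_X) = -10 × (3/442.86) ≈ -0.07.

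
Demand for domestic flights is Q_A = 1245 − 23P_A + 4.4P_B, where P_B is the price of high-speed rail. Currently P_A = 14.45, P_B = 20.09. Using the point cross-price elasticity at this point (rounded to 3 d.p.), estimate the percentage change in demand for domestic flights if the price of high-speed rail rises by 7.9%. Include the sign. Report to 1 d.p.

0.7%

At P_A = 14.45, P_B = 20.09: Q_A = 1001.046.
∂Q_A/∂P_B = 4.4.
ε = (∂Q_A/∂P_B)(P_B/Q_A) = 4.4000 × 20.09/1001.046 ≈ 0.088.
%ΔQ_A ≈ ε × %ΔP_B = 0.088 × (7.9%) = 0.7%.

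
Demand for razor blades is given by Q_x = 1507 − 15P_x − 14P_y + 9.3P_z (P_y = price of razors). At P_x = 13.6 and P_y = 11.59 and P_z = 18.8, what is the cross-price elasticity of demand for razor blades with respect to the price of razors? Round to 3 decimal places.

-0.123

At P_x = 13.6 and P_y = 11.59 and P_z = 18.8: Q_x = 1315.58.
∂Q_x/∂P_y = -14.
ε = (∂Q_x/∂P_y)(P_y/Q_x) = -14 × (11.59/1315.58) ≈ -0.123.
Since ε < 0, razor blades and razors are complements.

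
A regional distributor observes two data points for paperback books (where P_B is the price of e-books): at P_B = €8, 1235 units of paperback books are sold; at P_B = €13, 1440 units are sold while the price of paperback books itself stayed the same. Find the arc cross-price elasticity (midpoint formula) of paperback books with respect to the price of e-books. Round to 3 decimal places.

0.322

ΔQ_A = 1440 − 1235 = 205; ΔP_B = 13 − 8 = 5.
Midpoints: Q̄_A = 1337.5, P̄_B = 10.50.
ε = (ΔQ_A/Q̄_A)/(ΔP_B/P̄_B) = (205/1337.5)/(5/10.50) ≈ 0.322.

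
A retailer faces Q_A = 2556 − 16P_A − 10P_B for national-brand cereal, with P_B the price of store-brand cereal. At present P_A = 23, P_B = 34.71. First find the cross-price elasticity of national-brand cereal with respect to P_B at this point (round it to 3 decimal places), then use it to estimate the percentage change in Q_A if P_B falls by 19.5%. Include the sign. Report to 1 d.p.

At P_A = 23, P_B = 34.71: Q_A = 1840.9.
∂Q_A/∂P_B = -10.
ε = (∂Q_A/∂P_B)(P_B/Q_A) = -10.0000 × 34.71/1840.9 ≈ -0.189.
%ΔQ_A ≈ ε × %ΔP_B = -0.189 × (-19.5%) = 3.7%.

3.7%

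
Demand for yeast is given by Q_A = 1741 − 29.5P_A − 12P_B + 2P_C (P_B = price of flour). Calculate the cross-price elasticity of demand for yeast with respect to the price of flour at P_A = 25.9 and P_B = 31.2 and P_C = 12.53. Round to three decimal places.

-0.597

At P_A = 25.9 and P_B = 31.2 and P_C = 12.53: Q_A = 627.61.
∂Q_A/∂P_B = -12.
ε = (∂Q_A/∂P_B)(P_B/Q_A) = -12 × (31.2/627.61) ≈ -0.597.
Since ε < 0, yeast and flour are complements.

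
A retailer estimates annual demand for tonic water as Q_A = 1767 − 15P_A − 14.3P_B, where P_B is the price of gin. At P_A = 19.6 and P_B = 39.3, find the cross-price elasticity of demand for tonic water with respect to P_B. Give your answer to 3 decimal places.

-0.617

At P_A = 19.6 and P_B = 39.3: Q_A = 911.01.
∂Q_A/∂P_B = -14.3.
ε = (∂Q_A/∂P_B)(P_B/Q_A) = -14.3 × (39.3/911.01) ≈ -0.617.
Since ε < 0, tonic water and gin are complements.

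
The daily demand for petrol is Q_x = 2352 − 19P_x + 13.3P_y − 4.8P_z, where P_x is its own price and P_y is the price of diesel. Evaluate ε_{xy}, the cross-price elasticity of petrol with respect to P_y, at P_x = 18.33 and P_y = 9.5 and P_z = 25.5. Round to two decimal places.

At P_x = 18.33 and P_y = 9.5 and P_z = 25.5: Q_x = 2007.68.
∂Q_x/∂P_y = 13.3.
ε = (∂Q_x/∂P_y)(P_y/Q_x) = 13.3 × (9.5/2007.68) ≈ 0.06.

0.06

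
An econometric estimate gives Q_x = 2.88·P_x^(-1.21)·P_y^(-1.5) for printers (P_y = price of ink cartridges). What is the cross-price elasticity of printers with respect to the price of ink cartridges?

In a log-linear (constant-elasticity) demand function, the coefficient on the exponent of P_y is the cross-price elasticity.
ε = -1.50. Negative, so printers and ink cartridges are complements.

-1.50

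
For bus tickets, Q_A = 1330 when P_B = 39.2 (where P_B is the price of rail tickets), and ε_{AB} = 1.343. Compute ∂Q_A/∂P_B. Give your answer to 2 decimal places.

ε = (∂Q_A/∂P_B)·(P_B/Q_A) ⇒ ∂Q_A/∂P_B = ε·Q_A/P_B = 1.343 × 1330/39.2 ≈ 45.57.

45.57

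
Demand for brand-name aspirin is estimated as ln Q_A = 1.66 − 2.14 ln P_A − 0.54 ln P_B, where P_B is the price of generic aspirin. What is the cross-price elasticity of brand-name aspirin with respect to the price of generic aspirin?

In a log-linear (constant-elasticity) demand function, the coefficient on ln P_B is the cross-price elasticity.
ε = -0.54. Negative, so brand-name aspirin and generic aspirin are complements.

-0.54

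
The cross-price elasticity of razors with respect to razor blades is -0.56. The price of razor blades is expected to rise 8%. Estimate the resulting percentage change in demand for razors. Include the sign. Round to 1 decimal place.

-4.5%

%ΔQ ≈ ε × %ΔP of razor blades = -0.56 × (8%) = -4.5%.
Demand for razors falls by about 4.5%.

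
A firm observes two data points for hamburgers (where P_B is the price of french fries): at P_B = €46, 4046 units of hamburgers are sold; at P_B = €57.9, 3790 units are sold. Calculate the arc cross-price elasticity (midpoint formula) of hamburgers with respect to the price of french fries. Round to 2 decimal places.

ΔQ_A = 3790 − 4046 = -256; ΔP_B = 57.9 − 46 = 11.9.
Midpoints: Q̄_A = 3918.0, P̄_B = 51.95.
ε = (ΔQ_A/Q̄_A)/(ΔP_B/P̄_B) = (-256/3918.0)/(11.9/51.95) ≈ -0.29.

-0.29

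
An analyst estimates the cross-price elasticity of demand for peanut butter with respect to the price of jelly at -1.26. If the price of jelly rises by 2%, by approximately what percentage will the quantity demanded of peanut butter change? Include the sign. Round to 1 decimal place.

%ΔQ ≈ ε × %ΔP of jelly = -1.26 × (2%) = -2.5%.

-2.5%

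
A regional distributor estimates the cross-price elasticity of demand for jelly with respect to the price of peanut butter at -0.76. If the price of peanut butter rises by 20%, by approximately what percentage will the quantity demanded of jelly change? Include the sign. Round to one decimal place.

%ΔQ ≈ ε × %ΔP of peanut butter = -0.76 × (20%) = -15.2%.
Demand for jelly falls by about 15.2%.

-15.2%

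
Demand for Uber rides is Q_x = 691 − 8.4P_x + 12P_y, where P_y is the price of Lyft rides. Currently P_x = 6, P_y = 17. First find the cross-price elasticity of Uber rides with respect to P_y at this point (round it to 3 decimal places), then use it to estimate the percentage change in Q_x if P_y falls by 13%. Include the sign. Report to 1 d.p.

-3.1%

At P_x = 6, P_y = 17: Q_x = 844.6.
∂Q_x/∂P_y = 12.
ε = (∂Q_x/∂P_y)(P_y/Q_x) = 12.0000 × 17/844.6 ≈ 0.242.
%ΔQ_x ≈ ε × %ΔP_y = 0.242 × (-13%) = -3.1%.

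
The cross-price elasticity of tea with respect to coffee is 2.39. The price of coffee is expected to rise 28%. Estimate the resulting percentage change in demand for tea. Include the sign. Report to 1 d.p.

66.9%

%ΔQ ≈ ε × %ΔP of coffee = 2.39 × (28%) = 66.9%.
Demand for tea rises by about 66.9%.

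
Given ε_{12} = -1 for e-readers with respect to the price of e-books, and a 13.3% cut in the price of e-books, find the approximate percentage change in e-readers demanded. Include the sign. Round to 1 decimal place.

%ΔQ ≈ ε × %ΔP of e-books = -1 × (-13.3%) = 13.3%.

13.3%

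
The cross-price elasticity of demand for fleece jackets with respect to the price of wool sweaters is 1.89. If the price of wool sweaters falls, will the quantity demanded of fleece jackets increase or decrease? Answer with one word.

decrease

ε > 0 and the price of wool sweaters falls, so the quantity of fleece jackets moves in the same direction: it decreases.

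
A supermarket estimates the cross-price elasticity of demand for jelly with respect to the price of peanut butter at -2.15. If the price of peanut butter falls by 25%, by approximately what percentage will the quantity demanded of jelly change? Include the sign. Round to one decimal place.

53.8%

%ΔQ ≈ ε × %ΔP of peanut butter = -2.15 × (-25%) = 53.8%.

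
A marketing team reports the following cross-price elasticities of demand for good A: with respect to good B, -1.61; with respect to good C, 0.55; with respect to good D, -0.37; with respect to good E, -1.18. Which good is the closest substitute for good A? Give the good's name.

Substitutes have ε > 0. Among the positive values, 0.55 (good C) is largest.

good C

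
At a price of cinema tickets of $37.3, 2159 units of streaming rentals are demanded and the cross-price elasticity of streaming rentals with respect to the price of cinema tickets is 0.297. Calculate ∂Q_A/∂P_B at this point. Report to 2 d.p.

17.19

ε = (∂Q_A/∂P_B)·(P_B/Q_A) ⇒ ∂Q_A/∂P_B = ε·Q_A/P_B = 0.297 × 2159/37.3 ≈ 17.19.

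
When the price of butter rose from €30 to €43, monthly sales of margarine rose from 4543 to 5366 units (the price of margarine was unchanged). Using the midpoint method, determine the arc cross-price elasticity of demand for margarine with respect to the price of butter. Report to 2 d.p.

ΔQ_A = 5366 − 4543 = 823; ΔP_B = 43 − 30 = 13.
Midpoints: Q̄_A = 4954.5, P̄_B = 36.50.
ε = (ΔQ_A/Q̄_A)/(ΔP_B/P̄_B) = (823/4954.5)/(13/36.50) ≈ 0.47.
ε > 0: margarine and butter are substitutes.

0.47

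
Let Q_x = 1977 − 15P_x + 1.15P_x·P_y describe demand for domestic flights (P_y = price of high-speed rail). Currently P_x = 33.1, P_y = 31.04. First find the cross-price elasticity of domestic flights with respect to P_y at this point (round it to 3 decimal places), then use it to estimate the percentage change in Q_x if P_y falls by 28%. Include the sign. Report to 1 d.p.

At P_x = 33.1, P_y = 31.04: Q_x = 2662.038.
∂Q_x/∂P_y = 1.15P_x = 38.0650.
ε = (∂Q_x/∂P_y)(P_y/Q_x) = 38.0650 × 31.04/2662.038 ≈ 0.444.
%ΔQ_x ≈ ε × %ΔP_y = 0.444 × (-28%) = -12.4%.

-12.4%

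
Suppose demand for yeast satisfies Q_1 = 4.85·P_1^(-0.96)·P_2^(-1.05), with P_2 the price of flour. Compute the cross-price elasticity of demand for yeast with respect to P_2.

-1.05

In a log-linear (constant-elasticity) demand function, the coefficient on the exponent of P_2 is the cross-price elasticity.
ε = -1.05. Negative, so yeast and flour are complements.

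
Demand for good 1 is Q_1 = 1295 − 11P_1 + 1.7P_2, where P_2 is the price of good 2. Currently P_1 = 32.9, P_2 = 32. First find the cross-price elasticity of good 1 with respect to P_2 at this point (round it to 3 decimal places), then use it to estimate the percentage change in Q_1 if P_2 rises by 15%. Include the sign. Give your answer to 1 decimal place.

0.8%

At P_1 = 32.9, P_2 = 32: Q_1 = 987.5.
∂Q_1/∂P_2 = 1.7.
ε = (∂Q_1/∂P_2)(P_2/Q_1) = 1.7000 × 32/987.5 ≈ 0.055.
%ΔQ_1 ≈ ε × %ΔP_2 = 0.055 × (15%) = 0.8%.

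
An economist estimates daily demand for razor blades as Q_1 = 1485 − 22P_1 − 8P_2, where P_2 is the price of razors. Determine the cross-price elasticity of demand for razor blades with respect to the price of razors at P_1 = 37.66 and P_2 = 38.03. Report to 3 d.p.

-0.864

At P_1 = 37.66 and P_2 = 38.03: Q_1 = 352.24.
∂Q_1/∂P_2 = -8.
ε = (∂Q_1/∂P_2)(P_2/Q_1) = -8 × (38.03/352.24) ≈ -0.864.
Since ε < 0, razor blades and razors are complements.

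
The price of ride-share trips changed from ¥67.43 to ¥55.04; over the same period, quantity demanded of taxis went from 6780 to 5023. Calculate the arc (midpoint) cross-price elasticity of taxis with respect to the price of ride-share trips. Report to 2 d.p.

1.47

ΔQ_A = 5023 − 6780 = -1757; ΔP_B = 55.04 − 67.43 = -12.39.
Midpoints: Q̄_A = 5901.5, P̄_B = 61.23.
ε = (ΔQ_A/Q̄_A)/(ΔP_B/P̄_B) = (-1757/5901.5)/(-12.39/61.23) ≈ 1.47.
ε > 0: taxis and ride-share trips are substitutes.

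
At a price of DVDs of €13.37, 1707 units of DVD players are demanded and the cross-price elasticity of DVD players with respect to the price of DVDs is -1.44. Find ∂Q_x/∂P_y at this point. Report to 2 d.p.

ε = (∂Q_x/∂P_y)·(P_y/Q_x) ⇒ ∂Q_x/∂P_y = ε·Q_x/P_y = -1.44 × 1707/13.37 ≈ -183.85.

-183.85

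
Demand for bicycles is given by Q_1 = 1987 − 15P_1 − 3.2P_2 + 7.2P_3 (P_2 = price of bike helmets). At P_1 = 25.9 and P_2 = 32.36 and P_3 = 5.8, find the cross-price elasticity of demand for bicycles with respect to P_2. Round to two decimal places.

At P_1 = 25.9 and P_2 = 32.36 and P_3 = 5.8: Q_1 = 1536.708.
∂Q_1/∂P_2 = -3.2.
ε = (∂Q_1/∂P_2)(P_2/Q_1) = -3.2 × (32.36/1536.708) ≈ -0.07.

-0.07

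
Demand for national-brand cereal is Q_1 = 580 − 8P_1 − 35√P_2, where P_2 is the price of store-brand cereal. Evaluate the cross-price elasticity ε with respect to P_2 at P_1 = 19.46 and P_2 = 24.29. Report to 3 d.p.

At P_1 = 19.46 and P_2 = 24.29: Q_1 = 251.823.
∂Q_1/∂P_2 = -35/(2√P_2) = -35/(2√24.29) = -3.5508.
ε = (∂Q_1/∂P_2)(P_2/Q_1) = -3.5508 × (24.29/251.823) ≈ -0.342.

-0.342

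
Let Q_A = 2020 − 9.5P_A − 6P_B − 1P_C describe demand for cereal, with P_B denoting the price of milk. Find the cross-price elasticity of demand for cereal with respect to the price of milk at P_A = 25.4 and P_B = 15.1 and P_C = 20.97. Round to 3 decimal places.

At P_A = 25.4 and P_B = 15.1 and P_C = 20.97: Q_A = 1667.13.
∂Q_A/∂P_B = -6.
ε = (∂Q_A/∂P_B)(P_B/Q_A) = -6 × (15.1/1667.13) ≈ -0.054.

-0.054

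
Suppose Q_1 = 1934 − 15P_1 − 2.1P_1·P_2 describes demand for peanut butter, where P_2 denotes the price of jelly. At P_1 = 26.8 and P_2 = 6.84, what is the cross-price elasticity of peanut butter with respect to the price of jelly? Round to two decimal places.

-0.34

At P_1 = 26.8 and P_2 = 6.84: Q_1 = 1147.045.
∂Q_1/∂P_2 = -2.1P_1 = -2.1(26.8) = -56.2800.
ε = (∂Q_1/∂P_2)(P_2/Q_1) = -56.2800 × (6.84/1147.045) ≈ -0.34.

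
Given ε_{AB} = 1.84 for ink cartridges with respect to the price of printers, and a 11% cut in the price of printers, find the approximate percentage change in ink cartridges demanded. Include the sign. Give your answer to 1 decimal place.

-20.2%

%ΔQ ≈ ε × %ΔP of printers = 1.84 × (-11%) = -20.2%.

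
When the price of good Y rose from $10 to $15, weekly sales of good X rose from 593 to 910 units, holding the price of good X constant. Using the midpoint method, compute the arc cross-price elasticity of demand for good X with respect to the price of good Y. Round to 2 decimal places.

1.05

ΔQ_X = 910 − 593 = 317; ΔP_Y = 15 − 10 = 5.
Midpoints: Q̄_X = 751.5, P̄_Y = 12.50.
ε = (ΔQ_X/Q̄_X)/(ΔP_Y/P̄_Y) = (317/751.5)/(5/12.50) ≈ 1.05.
ε > 0: good X and good Y are substitutes.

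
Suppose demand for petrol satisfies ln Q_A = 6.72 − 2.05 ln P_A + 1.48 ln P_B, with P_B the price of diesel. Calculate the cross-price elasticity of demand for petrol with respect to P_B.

In a log-linear (constant-elasticity) demand function, the coefficient on ln P_B is the cross-price elasticity.
ε = 1.48. Positive, so petrol and diesel are substitutes.

1.48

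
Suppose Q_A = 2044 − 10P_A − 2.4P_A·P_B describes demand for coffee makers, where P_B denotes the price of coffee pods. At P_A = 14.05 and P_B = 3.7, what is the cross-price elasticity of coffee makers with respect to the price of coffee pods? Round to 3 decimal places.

-0.070

At P_A = 14.05 and P_B = 3.7: Q_A = 1778.736.
∂Q_A/∂P_B = -2.4P_A = -2.4(14.05) = -33.7200.
ε = (∂Q_A/∂P_B)(P_B/Q_A) = -33.7200 × (3.7/1778.736) ≈ -0.070.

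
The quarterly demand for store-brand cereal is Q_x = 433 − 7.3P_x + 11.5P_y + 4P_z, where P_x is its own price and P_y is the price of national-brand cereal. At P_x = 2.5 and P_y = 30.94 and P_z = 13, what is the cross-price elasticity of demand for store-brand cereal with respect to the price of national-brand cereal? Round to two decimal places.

0.43

At P_x = 2.5 and P_y = 30.94 and P_z = 13: Q_x = 822.56.
∂Q_x/∂P_y = 11.5.
ε = (∂Q_x/∂P_y)(P_y/Q_x) = 11.5 × (30.94/822.56) ≈ 0.43.
Since ε > 0, store-brand cereal and national-brand cereal are substitutes.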